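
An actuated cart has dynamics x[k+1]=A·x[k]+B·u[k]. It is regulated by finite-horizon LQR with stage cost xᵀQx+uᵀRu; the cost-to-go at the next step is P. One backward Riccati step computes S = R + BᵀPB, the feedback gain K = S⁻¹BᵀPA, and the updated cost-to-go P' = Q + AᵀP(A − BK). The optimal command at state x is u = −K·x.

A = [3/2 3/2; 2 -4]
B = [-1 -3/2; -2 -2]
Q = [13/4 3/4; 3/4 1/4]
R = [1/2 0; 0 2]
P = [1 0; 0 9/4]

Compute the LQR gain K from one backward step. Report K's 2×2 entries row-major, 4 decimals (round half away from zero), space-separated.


-0.7273 1.8442 -0.2727 -0.2727

BᵀP = [-1.0000 -4.5000; -1.5000 -4.5000]
S = R + BᵀPB = [1/2 0; 0 2] + [10.0000 10.5000; 10.5000 11.2500] = [10.5000 10.5000; 10.5000 13.2500]
BᵀPA = [-10.5000 16.5000; -11.2500 15.7500]
K = S⁻¹·BᵀPA = [-0.7273 1.8442; -0.2727 -0.2727]
A−BK = [0.3636 2.9351; 0.0000 -0.8571]
AᵀP(A−BK) = [0.5455 0.5455; 0.5455 12.1169]
P' = Q + AᵀP(A−BK) = [3.7955 1.2955; 1.2955 12.3669]
tr(P') = 16.1623


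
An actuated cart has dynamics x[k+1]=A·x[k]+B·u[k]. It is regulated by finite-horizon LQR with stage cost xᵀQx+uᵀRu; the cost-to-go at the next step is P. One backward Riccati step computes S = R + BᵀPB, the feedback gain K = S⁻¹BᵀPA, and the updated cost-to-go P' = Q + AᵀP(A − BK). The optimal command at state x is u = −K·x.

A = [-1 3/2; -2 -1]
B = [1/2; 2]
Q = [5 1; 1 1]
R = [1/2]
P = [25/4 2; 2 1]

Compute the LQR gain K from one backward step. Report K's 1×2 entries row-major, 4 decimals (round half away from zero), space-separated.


-1.3043 0.7640

BᵀP = [7.1250 3.0000]
S = R + BᵀPB = [1/2] + [9.5625] = [10.0625]
BᵀPA = [-13.1250 7.6875]
K = S⁻¹·BᵀPA = [-1.3043 0.7640]
A−BK = [-0.3478 1.1180; 0.6087 -2.5280]
AᵀP(A−BK) = [1.1304 -1.3478; -1.3478 3.1894]
P' = Q + AᵀP(A−BK) = [6.1304 -0.3478; -0.3478 4.1894]
tr(P') = 10.3199


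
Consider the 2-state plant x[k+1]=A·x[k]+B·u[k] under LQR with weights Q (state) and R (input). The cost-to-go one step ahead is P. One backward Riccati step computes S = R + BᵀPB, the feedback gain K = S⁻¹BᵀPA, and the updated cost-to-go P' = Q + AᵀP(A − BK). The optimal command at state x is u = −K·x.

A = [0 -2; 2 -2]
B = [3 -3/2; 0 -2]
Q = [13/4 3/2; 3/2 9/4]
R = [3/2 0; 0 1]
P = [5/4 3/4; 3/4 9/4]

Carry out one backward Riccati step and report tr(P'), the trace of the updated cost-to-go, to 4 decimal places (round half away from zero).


BᵀP = [3.7500 2.2500; -3.3750 -5.6250]
S = R + BᵀPB = [3/2 0; 0 1] + [11.2500 -10.1250; -10.1250 16.3125] = [12.7500 -10.1250; -10.1250 17.3125]
BᵀPA = [4.5000 -12.0000; -11.2500 18.0000]
K = S⁻¹·BᵀPA = [-0.3045 -0.2157; -0.8279 0.9136]
A−BK = [-0.3283 0.0174; 0.3442 -0.1729]
AᵀP(A−BK) = [1.0563 -0.7518; -0.7518 0.9675]
P' = Q + AᵀP(A−BK) = [4.3063 0.7482; 0.7482 3.2175]
tr(P') = 7.5238

7.5238


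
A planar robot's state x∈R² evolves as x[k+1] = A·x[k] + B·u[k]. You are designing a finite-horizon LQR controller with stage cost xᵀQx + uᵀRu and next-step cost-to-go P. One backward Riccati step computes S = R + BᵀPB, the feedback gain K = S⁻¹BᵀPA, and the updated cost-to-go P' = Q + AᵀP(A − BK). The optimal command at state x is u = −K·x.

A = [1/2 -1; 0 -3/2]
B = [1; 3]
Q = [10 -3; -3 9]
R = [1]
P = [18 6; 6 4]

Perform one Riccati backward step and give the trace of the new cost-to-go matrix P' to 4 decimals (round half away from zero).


21.3242

BᵀP = [36.0000 18.0000]
S = R + BᵀPB = [1] + [90.0000] = [91.0000]
BᵀPA = [18.0000 -63.0000]
K = S⁻¹·BᵀPA = [0.1978 -0.6923]
A−BK = [0.3022 -0.3077; -0.5934 0.5769]
AᵀP(A−BK) = [0.9396 -1.0385; -1.0385 1.3846]
P' = Q + AᵀP(A−BK) = [10.9396 -4.0385; -4.0385 10.3846]
tr(P') = 21.3242


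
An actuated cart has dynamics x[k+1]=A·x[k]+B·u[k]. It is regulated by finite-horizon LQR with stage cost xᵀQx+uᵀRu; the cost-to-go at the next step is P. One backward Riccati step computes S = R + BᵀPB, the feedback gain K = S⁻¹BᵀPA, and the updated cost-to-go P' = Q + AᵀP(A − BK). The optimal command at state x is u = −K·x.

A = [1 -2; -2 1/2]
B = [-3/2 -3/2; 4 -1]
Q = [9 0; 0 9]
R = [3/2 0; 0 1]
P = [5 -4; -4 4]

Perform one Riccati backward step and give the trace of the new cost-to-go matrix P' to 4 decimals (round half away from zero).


BᵀP = [-23.5000 22.0000; -3.5000 2.0000]
S = R + BᵀPB = [3/2 0; 0 1] + [123.2500 13.2500; 13.2500 3.2500] = [124.7500 13.2500; 13.2500 4.2500]
BᵀPA = [-67.5000 58.0000; -7.5000 8.0000]
K = S⁻¹·BᵀPA = [-0.5287 0.3962; -0.1163 0.6472]
A−BK = [0.0324 -0.4350; -0.0014 -0.4376]
AᵀP(A−BK) = [0.4385 -0.4032; -0.4032 0.8435]
P' = Q + AᵀP(A−BK) = [9.4385 -0.4032; -0.4032 9.8435]
tr(P') = 19.2820

19.2820


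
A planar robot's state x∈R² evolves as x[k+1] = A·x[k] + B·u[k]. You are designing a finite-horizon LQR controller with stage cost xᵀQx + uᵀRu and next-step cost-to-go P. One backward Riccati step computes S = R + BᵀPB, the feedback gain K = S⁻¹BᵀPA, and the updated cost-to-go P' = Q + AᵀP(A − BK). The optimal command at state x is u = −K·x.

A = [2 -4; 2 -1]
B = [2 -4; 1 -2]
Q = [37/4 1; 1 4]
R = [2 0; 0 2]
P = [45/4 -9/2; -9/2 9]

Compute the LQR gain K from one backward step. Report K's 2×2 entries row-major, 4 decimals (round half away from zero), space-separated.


0.1978 -0.3956 -0.3956 0.7912

BᵀP = [18.0000 0.0000; -36.0000 0.0000]
S = R + BᵀPB = [2 0; 0 2] + [36.0000 -72.0000; -72.0000 144.0000] = [38.0000 -72.0000; -72.0000 146.0000]
BᵀPA = [36.0000 -72.0000; -72.0000 144.0000]
K = S⁻¹·BᵀPA = [0.1978 -0.3956; -0.3956 0.7912]
A−BK = [0.0220 -0.0440; 1.0110 0.9780]
AᵀP(A−BK) = [9.3956 8.2088; 8.2088 10.5824]
P' = Q + AᵀP(A−BK) = [18.6456 9.2088; 9.2088 14.5824]
tr(P') = 33.2280


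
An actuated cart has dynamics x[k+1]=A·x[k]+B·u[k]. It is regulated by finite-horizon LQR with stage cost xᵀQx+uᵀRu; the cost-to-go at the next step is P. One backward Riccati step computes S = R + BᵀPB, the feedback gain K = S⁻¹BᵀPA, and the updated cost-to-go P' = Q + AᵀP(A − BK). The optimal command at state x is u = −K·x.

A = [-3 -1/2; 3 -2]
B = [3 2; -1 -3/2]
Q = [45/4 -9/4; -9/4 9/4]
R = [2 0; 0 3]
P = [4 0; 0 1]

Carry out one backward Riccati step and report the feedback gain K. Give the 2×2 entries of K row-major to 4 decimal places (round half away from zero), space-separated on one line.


-0.5714 -0.3333 -0.6555 0.3529

BᵀP = [12.0000 -1.0000; 8.0000 -1.5000]
S = R + BᵀPB = [2 0; 0 3] + [37.0000 25.5000; 25.5000 18.2500] = [39.0000 25.5000; 25.5000 21.2500]
BᵀPA = [-39.0000 -4.0000; -28.5000 -1.0000]
K = S⁻¹·BᵀPA = [-0.5714 -0.3333; -0.6555 0.3529]
A−BK = [0.0252 -0.2059; 1.4454 -1.8039]
AᵀP(A−BK) = [4.0336 -2.9412; -2.9412 4.0196]
P' = Q + AᵀP(A−BK) = [15.2836 -5.1912; -5.1912 6.2696]
tr(P') = 21.5532


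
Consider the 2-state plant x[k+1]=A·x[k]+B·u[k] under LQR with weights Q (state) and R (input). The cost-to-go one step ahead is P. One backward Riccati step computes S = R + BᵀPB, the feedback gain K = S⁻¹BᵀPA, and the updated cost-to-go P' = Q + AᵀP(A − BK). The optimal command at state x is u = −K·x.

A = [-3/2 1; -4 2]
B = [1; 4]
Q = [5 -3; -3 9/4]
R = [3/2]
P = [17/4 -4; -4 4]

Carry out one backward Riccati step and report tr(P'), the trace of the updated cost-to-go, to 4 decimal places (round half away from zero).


BᵀP = [-11.7500 12.0000]
S = R + BᵀPB = [3/2] + [36.2500] = [37.7500]
BᵀPA = [-30.3750 12.2500]
K = S⁻¹·BᵀPA = [-0.8046 0.3245]
A−BK = [-0.6954 0.6755; -0.7815 0.7020]
AᵀP(A−BK) = [1.1217 -0.5182; -0.5182 0.2748]
P' = Q + AᵀP(A−BK) = [6.1217 -3.5182; -3.5182 2.5248]
tr(P') = 8.6465

8.6465


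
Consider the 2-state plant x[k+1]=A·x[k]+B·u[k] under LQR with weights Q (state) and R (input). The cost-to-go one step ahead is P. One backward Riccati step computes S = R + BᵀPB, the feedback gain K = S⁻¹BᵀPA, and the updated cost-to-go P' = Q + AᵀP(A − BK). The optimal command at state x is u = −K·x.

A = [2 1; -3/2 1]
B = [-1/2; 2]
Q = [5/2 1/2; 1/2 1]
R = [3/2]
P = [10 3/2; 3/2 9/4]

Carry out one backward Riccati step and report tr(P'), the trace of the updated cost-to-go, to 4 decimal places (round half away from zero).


45.2422

BᵀP = [-2.0000 3.7500]
S = R + BᵀPB = [3/2] + [8.5000] = [10.0000]
BᵀPA = [-9.6250 1.7500]
K = S⁻¹·BᵀPA = [-0.9625 0.1750]
A−BK = [1.5188 1.0875; 0.4250 0.6500]
AᵀP(A−BK) = [26.7984 19.0594; 19.0594 14.9438]
P' = Q + AᵀP(A−BK) = [29.2984 19.5594; 19.5594 15.9438]
tr(P') = 45.2422


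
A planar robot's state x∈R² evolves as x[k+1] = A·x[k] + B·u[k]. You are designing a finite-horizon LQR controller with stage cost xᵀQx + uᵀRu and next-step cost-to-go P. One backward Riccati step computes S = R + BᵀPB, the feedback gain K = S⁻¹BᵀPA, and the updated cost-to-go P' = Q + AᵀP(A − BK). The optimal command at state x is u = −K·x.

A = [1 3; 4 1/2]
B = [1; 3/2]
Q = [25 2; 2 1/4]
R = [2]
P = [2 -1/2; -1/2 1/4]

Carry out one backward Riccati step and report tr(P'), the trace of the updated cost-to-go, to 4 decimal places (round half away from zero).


BᵀP = [1.2500 -0.1250]
S = R + BᵀPB = [2] + [1.0625] = [3.0625]
BᵀPA = [0.7500 3.6875]
K = S⁻¹·BᵀPA = [0.2449 1.2041]
A−BK = [0.7551 1.7959; 3.6327 -1.3061]
AᵀP(A−BK) = [1.8163 -0.6531; -0.6531 12.1224]
P' = Q + AᵀP(A−BK) = [26.8163 1.3469; 1.3469 12.3724]
tr(P') = 39.1888

39.1888


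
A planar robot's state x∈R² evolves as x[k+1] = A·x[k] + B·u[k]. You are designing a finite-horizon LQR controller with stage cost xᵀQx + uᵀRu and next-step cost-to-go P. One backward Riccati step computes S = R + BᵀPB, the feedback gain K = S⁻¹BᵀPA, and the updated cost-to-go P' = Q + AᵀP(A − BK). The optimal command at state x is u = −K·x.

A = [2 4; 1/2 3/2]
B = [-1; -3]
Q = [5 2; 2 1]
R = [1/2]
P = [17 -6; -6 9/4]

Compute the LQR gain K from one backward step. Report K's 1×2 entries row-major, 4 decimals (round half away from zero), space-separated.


0.9286 1.6429

BᵀP = [1.0000 -0.7500]
S = R + BᵀPB = [1/2] + [1.2500] = [1.7500]
BᵀPA = [1.6250 2.8750]
K = S⁻¹·BᵀPA = [0.9286 1.6429]
A−BK = [2.9286 5.6429; 3.2857 6.4286]
AᵀP(A−BK) = [55.0536 105.0179; 105.0179 200.3393]
P' = Q + AᵀP(A−BK) = [60.0536 107.0179; 107.0179 201.3393]
tr(P') = 261.3929


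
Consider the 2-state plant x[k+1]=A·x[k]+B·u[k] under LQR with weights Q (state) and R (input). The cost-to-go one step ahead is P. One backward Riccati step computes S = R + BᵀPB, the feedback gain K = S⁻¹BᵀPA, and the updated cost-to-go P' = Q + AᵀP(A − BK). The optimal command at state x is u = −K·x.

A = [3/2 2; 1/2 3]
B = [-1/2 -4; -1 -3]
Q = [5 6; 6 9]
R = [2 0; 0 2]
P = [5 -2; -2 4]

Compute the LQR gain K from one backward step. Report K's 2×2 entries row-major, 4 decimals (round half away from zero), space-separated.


0.3874 -1.0548 -0.3895 -0.4057

BᵀP = [-0.5000 -3.0000; -14.0000 -4.0000]
S = R + BᵀPB = [2 0; 0 2] + [3.2500 11.0000; 11.0000 68.0000] = [5.2500 11.0000; 11.0000 70.0000]
BᵀPA = [-2.2500 -10.0000; -23.0000 -40.0000]
K = S⁻¹·BᵀPA = [0.3874 -1.0548; -0.3895 -0.4057]
A−BK = [0.1359 -0.1501; -0.2809 0.7282]
AᵀP(A−BK) = [1.1643 -1.7039; -1.7039 5.2252]
P' = Q + AᵀP(A−BK) = [6.1643 4.2961; 4.2961 14.2252]
tr(P') = 20.3895


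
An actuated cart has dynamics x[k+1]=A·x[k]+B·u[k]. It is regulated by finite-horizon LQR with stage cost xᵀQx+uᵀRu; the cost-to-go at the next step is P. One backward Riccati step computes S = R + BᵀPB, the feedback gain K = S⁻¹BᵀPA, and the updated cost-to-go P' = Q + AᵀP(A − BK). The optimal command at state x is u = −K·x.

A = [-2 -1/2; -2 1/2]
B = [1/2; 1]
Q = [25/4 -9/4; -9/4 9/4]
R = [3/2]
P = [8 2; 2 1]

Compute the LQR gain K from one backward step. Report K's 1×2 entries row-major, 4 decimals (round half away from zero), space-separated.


-2.4615 -0.3077

BᵀP = [6.0000 2.0000]
S = R + BᵀPB = [3/2] + [5.0000] = [6.5000]
BᵀPA = [-16.0000 -2.0000]
K = S⁻¹·BᵀPA = [-2.4615 -0.3077]
A−BK = [-0.7692 -0.3462; 0.4615 0.8077]
AᵀP(A−BK) = [12.6154 2.0769; 2.0769 0.6346]
P' = Q + AᵀP(A−BK) = [18.8654 -0.1731; -0.1731 2.8846]
tr(P') = 21.7500


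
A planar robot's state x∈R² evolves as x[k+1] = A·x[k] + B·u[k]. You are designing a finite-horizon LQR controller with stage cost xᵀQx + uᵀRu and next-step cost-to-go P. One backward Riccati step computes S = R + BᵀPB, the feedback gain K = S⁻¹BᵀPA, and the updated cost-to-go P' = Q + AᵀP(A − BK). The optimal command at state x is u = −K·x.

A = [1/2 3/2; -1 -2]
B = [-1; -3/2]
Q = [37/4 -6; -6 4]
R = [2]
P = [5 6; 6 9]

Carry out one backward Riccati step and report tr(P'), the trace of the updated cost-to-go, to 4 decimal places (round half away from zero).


BᵀP = [-14.0000 -19.5000]
S = R + BᵀPB = [2] + [43.2500] = [45.2500]
BᵀPA = [12.5000 18.0000]
K = S⁻¹·BᵀPA = [0.2762 0.3978]
A−BK = [0.7762 1.8978; -0.5856 -1.4033]
AᵀP(A−BK) = [0.7970 1.7776; 1.7776 4.0898]
P' = Q + AᵀP(A−BK) = [10.0470 -4.2224; -4.2224 8.0898]
tr(P') = 18.1367

18.1367


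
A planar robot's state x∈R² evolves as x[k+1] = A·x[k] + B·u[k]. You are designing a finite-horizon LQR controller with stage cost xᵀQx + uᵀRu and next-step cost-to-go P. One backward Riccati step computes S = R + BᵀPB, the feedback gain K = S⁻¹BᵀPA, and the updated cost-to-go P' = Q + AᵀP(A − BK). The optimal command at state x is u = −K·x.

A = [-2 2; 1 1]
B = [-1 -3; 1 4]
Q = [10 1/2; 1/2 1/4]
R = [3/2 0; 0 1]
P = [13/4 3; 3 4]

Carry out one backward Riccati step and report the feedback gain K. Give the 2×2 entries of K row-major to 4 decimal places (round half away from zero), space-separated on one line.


BᵀP = [-0.2500 1.0000; 2.2500 7.0000]
S = R + BᵀPB = [3/2 0; 0 1] + [1.2500 4.7500; 4.7500 21.2500] = [2.7500 4.7500; 4.7500 22.2500]
BᵀPA = [1.5000 0.5000; 2.5000 11.5000]
K = S⁻¹·BᵀPA = [0.5566 -1.1262; -0.0065 0.7573]
A−BK = [-1.4628 3.1456; 0.4693 -0.9029]
AᵀP(A−BK) = [4.1812 -9.2039; -9.2039 20.8544]
P' = Q + AᵀP(A−BK) = [14.1812 -8.7039; -8.7039 21.1044]
tr(P') = 35.2856

0.5566 -1.1262 -0.0065 0.7573


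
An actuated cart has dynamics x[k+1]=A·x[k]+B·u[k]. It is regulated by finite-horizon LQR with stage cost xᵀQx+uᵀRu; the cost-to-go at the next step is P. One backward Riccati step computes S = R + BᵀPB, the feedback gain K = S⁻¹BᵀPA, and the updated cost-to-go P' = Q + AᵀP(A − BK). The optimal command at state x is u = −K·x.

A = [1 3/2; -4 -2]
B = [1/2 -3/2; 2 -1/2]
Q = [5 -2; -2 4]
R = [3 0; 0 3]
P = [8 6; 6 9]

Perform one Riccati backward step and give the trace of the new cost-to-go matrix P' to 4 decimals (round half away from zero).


29.4928

BᵀP = [16.0000 21.0000; -15.0000 -13.5000]
S = R + BᵀPB = [3 0; 0 3] + [50.0000 -34.5000; -34.5000 29.2500] = [53.0000 -34.5000; -34.5000 32.2500]
BᵀPA = [-68.0000 -18.0000; 39.0000 4.5000]
K = S⁻¹·BᵀPA = [-1.6329 -0.8194; -0.5376 -0.7370]
A−BK = [1.0101 0.8042; -1.0029 -0.7298]
AᵀP(A−BK) = [13.9249 9.0260; 9.0260 6.5679]
P' = Q + AᵀP(A−BK) = [18.9249 7.0260; 7.0260 10.5679]
tr(P') = 29.4928


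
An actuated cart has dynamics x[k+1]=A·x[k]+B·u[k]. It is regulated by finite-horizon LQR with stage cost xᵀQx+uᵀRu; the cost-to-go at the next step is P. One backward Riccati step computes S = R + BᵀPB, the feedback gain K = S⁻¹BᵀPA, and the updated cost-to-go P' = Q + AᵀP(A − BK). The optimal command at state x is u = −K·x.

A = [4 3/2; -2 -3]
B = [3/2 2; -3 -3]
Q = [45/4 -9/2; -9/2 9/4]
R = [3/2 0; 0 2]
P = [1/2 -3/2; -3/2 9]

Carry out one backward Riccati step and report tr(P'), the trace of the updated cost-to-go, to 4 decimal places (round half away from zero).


16.5756

BᵀP = [5.2500 -29.2500; 5.5000 -30.0000]
S = R + BᵀPB = [3/2 0; 0 2] + [95.6250 98.2500; 98.2500 101.0000] = [97.1250 98.2500; 98.2500 103.0000]
BᵀPA = [79.5000 95.6250; 82.0000 98.2500]
K = S⁻¹·BᵀPA = [0.3763 0.5596; 0.4372 0.4201]
A−BK = [2.5612 -0.1796; 0.4404 -0.0609]
AᵀP(A−BK) = [2.2362 0.5644; 0.5644 0.8394]
P' = Q + AᵀP(A−BK) = [13.4862 -3.9356; -3.9356 3.0894]
tr(P') = 16.5756


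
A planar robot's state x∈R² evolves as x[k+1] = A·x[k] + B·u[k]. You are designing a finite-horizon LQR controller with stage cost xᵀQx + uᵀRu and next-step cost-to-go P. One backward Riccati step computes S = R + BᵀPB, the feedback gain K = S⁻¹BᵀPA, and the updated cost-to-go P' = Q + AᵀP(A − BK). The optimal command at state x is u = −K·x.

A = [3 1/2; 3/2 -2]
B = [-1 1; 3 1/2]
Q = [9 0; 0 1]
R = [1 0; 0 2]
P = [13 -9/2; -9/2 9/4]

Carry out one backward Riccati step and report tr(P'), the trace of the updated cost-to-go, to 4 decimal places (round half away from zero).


BᵀP = [-26.5000 11.2500; 10.7500 -3.3750]
S = R + BᵀPB = [1 0; 0 2] + [60.2500 -20.8750; -20.8750 9.0625] = [61.2500 -20.8750; -20.8750 11.0625]
BᵀPA = [-62.6250 -35.7500; 27.1875 12.1250]
K = S⁻¹·BᵀPA = [-0.5180 -0.5888; 1.4802 -0.0150]
A−BK = [1.0018 -0.0738; 2.3138 -0.2262]
AᵀP(A−BK) = [8.8814 -0.0899; -0.0899 0.3828]
P' = Q + AᵀP(A−BK) = [17.8814 -0.0899; -0.0899 1.3828]
tr(P') = 19.2642

19.2642


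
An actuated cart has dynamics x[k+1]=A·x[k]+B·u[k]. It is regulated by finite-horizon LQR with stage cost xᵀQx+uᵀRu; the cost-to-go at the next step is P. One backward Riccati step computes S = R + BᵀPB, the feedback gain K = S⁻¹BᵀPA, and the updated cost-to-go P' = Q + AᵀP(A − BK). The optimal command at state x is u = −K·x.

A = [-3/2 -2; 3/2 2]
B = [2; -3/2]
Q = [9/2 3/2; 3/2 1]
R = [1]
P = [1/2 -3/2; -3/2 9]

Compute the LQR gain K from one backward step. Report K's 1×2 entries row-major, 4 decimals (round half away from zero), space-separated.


-0.9186 -1.2248

BᵀP = [3.2500 -16.5000]
S = R + BᵀPB = [1] + [31.2500] = [32.2500]
BᵀPA = [-29.6250 -39.5000]
K = S⁻¹·BᵀPA = [-0.9186 -1.2248]
A−BK = [0.3372 0.4496; 0.1221 0.1628]
AᵀP(A−BK) = [0.9113 1.2151; 1.2151 1.6202]
P' = Q + AᵀP(A−BK) = [5.4113 2.7151; 2.7151 2.6202]
tr(P') = 8.0315


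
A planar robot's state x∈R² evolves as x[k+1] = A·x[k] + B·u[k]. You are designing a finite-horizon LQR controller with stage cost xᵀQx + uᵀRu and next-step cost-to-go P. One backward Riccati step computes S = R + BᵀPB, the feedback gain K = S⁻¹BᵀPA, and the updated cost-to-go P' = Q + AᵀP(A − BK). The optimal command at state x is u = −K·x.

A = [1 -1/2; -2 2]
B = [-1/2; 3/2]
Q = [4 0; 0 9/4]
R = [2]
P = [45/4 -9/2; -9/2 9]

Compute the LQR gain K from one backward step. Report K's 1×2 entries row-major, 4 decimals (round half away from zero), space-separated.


BᵀP = [-12.3750 15.7500]
S = R + BᵀPB = [2] + [29.8125] = [31.8125]
BᵀPA = [-43.8750 37.6875]
K = S⁻¹·BᵀPA = [-1.3792 1.1847]
A−BK = [0.3104 0.0923; 0.0688 0.2230]
AᵀP(A−BK) = [4.7387 -3.1473; -3.1473 3.1650]
P' = Q + AᵀP(A−BK) = [8.7387 -3.1473; -3.1473 5.4150]
tr(P') = 14.1537

-1.3792 1.1847


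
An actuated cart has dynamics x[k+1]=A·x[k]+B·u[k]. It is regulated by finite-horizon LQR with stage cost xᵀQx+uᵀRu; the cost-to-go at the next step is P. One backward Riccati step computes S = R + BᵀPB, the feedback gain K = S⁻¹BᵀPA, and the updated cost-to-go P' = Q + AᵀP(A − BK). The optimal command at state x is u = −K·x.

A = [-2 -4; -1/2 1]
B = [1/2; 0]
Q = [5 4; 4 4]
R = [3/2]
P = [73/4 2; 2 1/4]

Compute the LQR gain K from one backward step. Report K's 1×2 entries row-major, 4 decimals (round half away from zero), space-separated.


-3.0928 -5.8557

BᵀP = [9.1250 1.0000]
S = R + BᵀPB = [3/2] + [4.5625] = [6.0625]
BᵀPA = [-18.7500 -35.5000]
K = S⁻¹·BᵀPA = [-3.0928 -5.8557]
A−BK = [-0.4536 -1.0722; -0.5000 1.0000]
AᵀP(A−BK) = [19.0728 36.0812; 36.0812 68.3737]
P' = Q + AᵀP(A−BK) = [24.0728 40.0812; 40.0812 72.3737]
tr(P') = 96.4465


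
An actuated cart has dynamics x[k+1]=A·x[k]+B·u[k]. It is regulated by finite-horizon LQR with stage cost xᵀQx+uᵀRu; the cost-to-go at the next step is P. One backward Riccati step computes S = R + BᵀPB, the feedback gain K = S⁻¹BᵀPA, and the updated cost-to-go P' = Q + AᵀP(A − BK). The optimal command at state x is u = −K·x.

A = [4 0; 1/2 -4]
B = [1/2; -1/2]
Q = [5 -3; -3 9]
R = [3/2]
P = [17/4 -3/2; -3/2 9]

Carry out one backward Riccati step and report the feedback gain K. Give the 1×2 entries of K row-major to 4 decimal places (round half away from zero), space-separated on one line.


1.5955 3.7753

BᵀP = [2.8750 -5.2500]
S = R + BᵀPB = [3/2] + [4.0625] = [5.5625]
BᵀPA = [8.8750 21.0000]
K = S⁻¹·BᵀPA = [1.5955 3.7753]
A−BK = [3.2022 -1.8876; 1.2978 -2.1124]
AᵀP(A−BK) = [50.0899 -27.5056; -27.5056 64.7191]
P' = Q + AᵀP(A−BK) = [55.0899 -30.5056; -30.5056 73.7191]
tr(P') = 128.8090


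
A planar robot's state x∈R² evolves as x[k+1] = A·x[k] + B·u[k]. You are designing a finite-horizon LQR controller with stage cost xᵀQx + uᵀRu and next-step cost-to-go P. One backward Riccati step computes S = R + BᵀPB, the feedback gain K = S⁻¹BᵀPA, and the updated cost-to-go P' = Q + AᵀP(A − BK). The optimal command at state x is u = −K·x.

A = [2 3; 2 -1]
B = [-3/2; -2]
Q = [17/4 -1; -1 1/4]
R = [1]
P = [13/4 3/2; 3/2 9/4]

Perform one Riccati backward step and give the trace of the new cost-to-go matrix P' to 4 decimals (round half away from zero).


17.6621

BᵀP = [-7.8750 -6.7500]
S = R + BᵀPB = [1] + [25.3125] = [26.3125]
BᵀPA = [-29.2500 -16.8750]
K = S⁻¹·BᵀPA = [-1.1116 -0.6413]
A−BK = [0.3325 2.0380; -0.2233 -2.2827]
AᵀP(A−BK) = [1.4846 2.2411; 2.2411 11.6776]
P' = Q + AᵀP(A−BK) = [5.7346 1.2411; 1.2411 11.9276]
tr(P') = 17.6621


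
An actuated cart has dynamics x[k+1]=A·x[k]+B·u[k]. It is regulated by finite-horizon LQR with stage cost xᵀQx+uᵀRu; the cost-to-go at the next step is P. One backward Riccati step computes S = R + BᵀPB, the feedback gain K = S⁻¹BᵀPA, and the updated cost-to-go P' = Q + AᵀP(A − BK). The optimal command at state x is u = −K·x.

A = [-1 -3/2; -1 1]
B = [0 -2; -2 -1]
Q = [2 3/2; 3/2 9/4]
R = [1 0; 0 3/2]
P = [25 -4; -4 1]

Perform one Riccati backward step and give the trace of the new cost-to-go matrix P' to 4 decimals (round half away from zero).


BᵀP = [8.0000 -2.0000; -46.0000 7.0000]
S = R + BᵀPB = [1 0; 0 3/2] + [4.0000 -14.0000; -14.0000 85.0000] = [5.0000 -14.0000; -14.0000 86.5000]
BᵀPA = [-6.0000 -14.0000; 39.0000 76.0000]
K = S⁻¹·BᵀPA = [0.1142 -0.6216; 0.4693 0.7780]
A−BK = [-0.0613 0.0560; -0.3023 0.5349]
AᵀP(A−BK) = [0.3805 0.4281; 0.4281 1.4191]
P' = Q + AᵀP(A−BK) = [2.3805 1.9281; 1.9281 3.6691]
tr(P') = 6.0497

6.0497


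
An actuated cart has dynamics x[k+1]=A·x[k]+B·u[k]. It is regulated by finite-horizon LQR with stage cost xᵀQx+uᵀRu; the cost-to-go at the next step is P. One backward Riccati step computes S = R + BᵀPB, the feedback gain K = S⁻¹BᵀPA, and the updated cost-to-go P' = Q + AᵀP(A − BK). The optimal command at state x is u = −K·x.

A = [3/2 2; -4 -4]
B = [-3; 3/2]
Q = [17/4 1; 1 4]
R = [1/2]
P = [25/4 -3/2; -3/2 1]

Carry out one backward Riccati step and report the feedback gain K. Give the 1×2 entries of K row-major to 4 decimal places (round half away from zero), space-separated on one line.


BᵀP = [-21.0000 6.0000]
S = R + BᵀPB = [1/2] + [72.0000] = [72.5000]
BᵀPA = [-55.5000 -66.0000]
K = S⁻¹·BᵀPA = [-0.7655 -0.9103]
A−BK = [-0.7966 -0.7310; -2.8517 -2.6345]
AᵀP(A−BK) = [5.5763 5.2259; 5.2259 4.9172]
P' = Q + AᵀP(A−BK) = [9.8263 6.2259; 6.2259 8.9172]
tr(P') = 18.7435

-0.7655 -0.9103


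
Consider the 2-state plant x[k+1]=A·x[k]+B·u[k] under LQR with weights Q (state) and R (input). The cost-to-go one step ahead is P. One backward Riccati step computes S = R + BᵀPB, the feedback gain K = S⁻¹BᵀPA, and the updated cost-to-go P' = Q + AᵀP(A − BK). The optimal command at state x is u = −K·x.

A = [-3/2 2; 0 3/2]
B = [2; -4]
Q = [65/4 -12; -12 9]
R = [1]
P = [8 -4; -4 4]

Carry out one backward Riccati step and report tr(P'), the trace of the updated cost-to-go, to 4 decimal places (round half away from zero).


41.0699

BᵀP = [32.0000 -24.0000]
S = R + BᵀPB = [1] + [160.0000] = [161.0000]
BᵀPA = [-48.0000 28.0000]
K = S⁻¹·BᵀPA = [-0.2981 0.1739]
A−BK = [-0.9037 1.6522; -1.1925 2.1957]
AᵀP(A−BK) = [3.6894 -6.6522; -6.6522 12.1304]
P' = Q + AᵀP(A−BK) = [19.9394 -18.6522; -18.6522 21.1304]
tr(P') = 41.0699


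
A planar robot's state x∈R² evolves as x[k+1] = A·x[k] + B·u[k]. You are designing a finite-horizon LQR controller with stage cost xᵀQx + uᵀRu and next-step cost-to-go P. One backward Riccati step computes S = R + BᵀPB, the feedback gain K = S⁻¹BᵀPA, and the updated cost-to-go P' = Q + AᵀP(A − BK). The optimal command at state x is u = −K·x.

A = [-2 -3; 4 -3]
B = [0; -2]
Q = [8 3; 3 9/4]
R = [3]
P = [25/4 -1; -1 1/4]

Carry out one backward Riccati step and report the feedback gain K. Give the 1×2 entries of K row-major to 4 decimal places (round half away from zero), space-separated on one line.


-1.5000 -1.1250

BᵀP = [2.0000 -0.5000]
S = R + BᵀPB = [3] + [1.0000] = [4.0000]
BᵀPA = [-6.0000 -4.5000]
K = S⁻¹·BᵀPA = [-1.5000 -1.1250]
A−BK = [-2.0000 -3.0000; 1.0000 -5.2500]
AᵀP(A−BK) = [36.0000 33.7500; 33.7500 35.4375]
P' = Q + AᵀP(A−BK) = [44.0000 36.7500; 36.7500 37.6875]
tr(P') = 81.6875


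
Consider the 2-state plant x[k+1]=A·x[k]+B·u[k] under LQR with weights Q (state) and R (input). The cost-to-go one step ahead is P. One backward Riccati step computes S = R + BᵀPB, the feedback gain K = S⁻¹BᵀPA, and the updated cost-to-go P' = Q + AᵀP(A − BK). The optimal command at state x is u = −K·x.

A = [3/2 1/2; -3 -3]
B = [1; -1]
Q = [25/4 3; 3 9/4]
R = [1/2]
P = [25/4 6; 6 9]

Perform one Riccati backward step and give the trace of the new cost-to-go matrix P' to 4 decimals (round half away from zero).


68.4833

BᵀP = [0.2500 -3.0000]
S = R + BᵀPB = [1/2] + [3.2500] = [3.7500]
BᵀPA = [9.3750 9.1250]
K = S⁻¹·BᵀPA = [2.5000 2.4333]
A−BK = [-1.0000 -1.9333; -0.5000 -0.5667]
AᵀP(A−BK) = [17.6250 26.8750; 26.8750 42.3583]
P' = Q + AᵀP(A−BK) = [23.8750 29.8750; 29.8750 44.6083]
tr(P') = 68.4833


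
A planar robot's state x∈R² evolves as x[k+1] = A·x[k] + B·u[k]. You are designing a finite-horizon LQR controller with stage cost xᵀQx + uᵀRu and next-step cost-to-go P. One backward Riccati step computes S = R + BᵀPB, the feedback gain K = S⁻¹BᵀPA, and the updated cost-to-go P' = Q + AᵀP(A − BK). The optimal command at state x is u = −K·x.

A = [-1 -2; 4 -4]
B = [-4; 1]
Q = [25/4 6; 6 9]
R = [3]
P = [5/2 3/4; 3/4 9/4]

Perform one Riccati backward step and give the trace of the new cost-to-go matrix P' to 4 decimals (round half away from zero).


BᵀP = [-9.2500 -0.7500]
S = R + BᵀPB = [3] + [36.2500] = [39.2500]
BᵀPA = [6.2500 21.5000]
K = S⁻¹·BᵀPA = [0.1592 0.5478]
A−BK = [-0.3631 0.1911; 3.8408 -4.5478]
AᵀP(A−BK) = [31.5048 -37.4236; -37.4236 46.2229]
P' = Q + AᵀP(A−BK) = [37.7548 -31.4236; -31.4236 55.2229]
tr(P') = 92.9777

92.9777


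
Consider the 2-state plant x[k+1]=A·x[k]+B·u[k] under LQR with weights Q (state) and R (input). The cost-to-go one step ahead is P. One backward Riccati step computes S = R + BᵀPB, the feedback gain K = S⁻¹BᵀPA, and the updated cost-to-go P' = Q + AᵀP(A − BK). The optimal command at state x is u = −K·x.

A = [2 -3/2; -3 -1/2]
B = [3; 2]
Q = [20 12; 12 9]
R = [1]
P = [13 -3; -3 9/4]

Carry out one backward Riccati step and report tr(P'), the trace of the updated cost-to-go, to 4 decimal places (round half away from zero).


BᵀP = [33.0000 -4.5000]
S = R + BᵀPB = [1] + [90.0000] = [91.0000]
BᵀPA = [79.5000 -47.2500]
K = S⁻¹·BᵀPA = [0.8736 -0.5192]
A−BK = [-0.6209 0.0577; -4.7473 0.5385]
AᵀP(A−BK) = [38.7967 -4.8462; -4.8462 0.7788]
P' = Q + AᵀP(A−BK) = [58.7967 7.1538; 7.1538 9.7788]
tr(P') = 68.5755

68.5755


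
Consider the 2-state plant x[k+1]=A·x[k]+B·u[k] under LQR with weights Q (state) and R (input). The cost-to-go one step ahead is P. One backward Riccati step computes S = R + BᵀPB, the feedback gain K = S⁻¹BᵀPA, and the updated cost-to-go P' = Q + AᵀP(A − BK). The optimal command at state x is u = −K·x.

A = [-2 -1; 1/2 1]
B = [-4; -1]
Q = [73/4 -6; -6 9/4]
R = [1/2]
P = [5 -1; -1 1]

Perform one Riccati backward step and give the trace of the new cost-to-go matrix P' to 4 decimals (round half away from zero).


BᵀP = [-19.0000 3.0000]
S = R + BᵀPB = [1/2] + [73.0000] = [73.5000]
BᵀPA = [39.5000 22.0000]
K = S⁻¹·BᵀPA = [0.5374 0.2993]
A−BK = [0.1497 0.1973; 1.0374 1.2993]
AᵀP(A−BK) = [1.0221 1.1769; 1.1769 1.4150]
P' = Q + AᵀP(A−BK) = [19.2721 -4.8231; -4.8231 3.6650]
tr(P') = 22.9371

22.9371


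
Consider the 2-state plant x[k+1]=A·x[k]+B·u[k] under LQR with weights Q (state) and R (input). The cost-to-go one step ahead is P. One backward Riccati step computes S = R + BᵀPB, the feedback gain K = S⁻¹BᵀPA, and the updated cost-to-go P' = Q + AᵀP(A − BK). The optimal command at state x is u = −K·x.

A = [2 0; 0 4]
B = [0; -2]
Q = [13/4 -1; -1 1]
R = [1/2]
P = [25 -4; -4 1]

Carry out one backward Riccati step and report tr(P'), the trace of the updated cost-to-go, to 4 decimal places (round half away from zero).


BᵀP = [8.0000 -2.0000]
S = R + BᵀPB = [1/2] + [4.0000] = [4.5000]
BᵀPA = [16.0000 -8.0000]
K = S⁻¹·BᵀPA = [3.5556 -1.7778]
A−BK = [2.0000 0.0000; 7.1111 0.4444]
AᵀP(A−BK) = [43.1111 -3.5556; -3.5556 1.7778]
P' = Q + AᵀP(A−BK) = [46.3611 -4.5556; -4.5556 2.7778]
tr(P') = 49.1389

49.1389


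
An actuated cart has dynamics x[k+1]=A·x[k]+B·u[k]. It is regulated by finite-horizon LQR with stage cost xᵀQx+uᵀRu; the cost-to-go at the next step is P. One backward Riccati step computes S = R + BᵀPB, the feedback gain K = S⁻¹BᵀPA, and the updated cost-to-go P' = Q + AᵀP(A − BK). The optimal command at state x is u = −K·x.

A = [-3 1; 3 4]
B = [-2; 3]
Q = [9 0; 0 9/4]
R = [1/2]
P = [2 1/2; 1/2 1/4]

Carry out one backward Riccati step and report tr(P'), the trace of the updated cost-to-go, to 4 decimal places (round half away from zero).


20.3289

BᵀP = [-2.5000 -0.2500]
S = R + BᵀPB = [1/2] + [4.2500] = [4.7500]
BᵀPA = [6.7500 -3.5000]
K = S⁻¹·BᵀPA = [1.4211 -0.7368]
A−BK = [-0.1579 -0.4737; -1.2632 6.2105]
AᵀP(A−BK) = [1.6579 -2.5263; -2.5263 7.4211]
P' = Q + AᵀP(A−BK) = [10.6579 -2.5263; -2.5263 9.6711]
tr(P') = 20.3289


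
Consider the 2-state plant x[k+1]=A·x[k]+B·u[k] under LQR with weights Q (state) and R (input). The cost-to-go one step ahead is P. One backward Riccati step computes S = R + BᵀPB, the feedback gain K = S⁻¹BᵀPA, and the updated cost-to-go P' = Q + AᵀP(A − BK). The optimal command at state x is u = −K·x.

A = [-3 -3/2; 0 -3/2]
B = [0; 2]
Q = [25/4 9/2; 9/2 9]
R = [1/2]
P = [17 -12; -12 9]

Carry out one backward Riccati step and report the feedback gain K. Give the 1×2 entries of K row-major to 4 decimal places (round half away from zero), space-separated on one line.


BᵀP = [-24.0000 18.0000]
S = R + BᵀPB = [1/2] + [36.0000] = [36.5000]
BᵀPA = [72.0000 9.0000]
K = S⁻¹·BᵀPA = [1.9726 0.2466]
A−BK = [-3.0000 -1.5000; -3.9452 -1.9932]
AᵀP(A−BK) = [10.9726 4.7466; 4.7466 2.2808]
P' = Q + AᵀP(A−BK) = [17.2226 9.2466; 9.2466 11.2808]
tr(P') = 28.5034

1.9726 0.2466


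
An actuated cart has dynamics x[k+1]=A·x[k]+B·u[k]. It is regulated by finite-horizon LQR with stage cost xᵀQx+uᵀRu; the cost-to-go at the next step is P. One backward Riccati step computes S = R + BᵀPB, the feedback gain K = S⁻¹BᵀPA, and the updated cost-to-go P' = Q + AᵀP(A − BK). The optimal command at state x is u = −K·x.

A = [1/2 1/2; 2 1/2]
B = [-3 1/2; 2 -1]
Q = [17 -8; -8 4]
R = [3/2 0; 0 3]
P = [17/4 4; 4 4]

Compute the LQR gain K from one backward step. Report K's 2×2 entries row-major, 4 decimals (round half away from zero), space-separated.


BᵀP = [-4.7500 -4.0000; -1.8750 -2.0000]
S = R + BᵀPB = [3/2 0; 0 3] + [6.2500 1.6250; 1.6250 1.0625] = [7.7500 1.6250; 1.6250 4.0625]
BᵀPA = [-10.3750 -4.3750; -4.9375 -1.9375]
K = S⁻¹·BᵀPA = [-1.1831 -0.5070; -0.7421 -0.2741]
A−BK = [-2.6782 -0.8841; 3.6241 1.2400]
AᵀP(A−BK) = [9.1235 3.4485; 3.4485 1.3131]
P' = Q + AᵀP(A−BK) = [26.1235 -4.5515; -4.5515 5.3131]
tr(P') = 31.4366

-1.1831 -0.5070 -0.7421 -0.2741


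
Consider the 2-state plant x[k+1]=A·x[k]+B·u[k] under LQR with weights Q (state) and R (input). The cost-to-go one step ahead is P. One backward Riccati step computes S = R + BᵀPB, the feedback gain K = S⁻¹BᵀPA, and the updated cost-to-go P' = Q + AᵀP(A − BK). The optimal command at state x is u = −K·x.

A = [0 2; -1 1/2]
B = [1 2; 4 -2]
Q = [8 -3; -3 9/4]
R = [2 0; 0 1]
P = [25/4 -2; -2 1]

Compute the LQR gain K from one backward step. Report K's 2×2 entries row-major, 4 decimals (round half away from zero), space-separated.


-0.1454 0.3403 0.1067 0.7077

BᵀP = [-1.7500 2.0000; 16.5000 -6.0000]
S = R + BᵀPB = [2 0; 0 1] + [6.2500 -7.5000; -7.5000 45.0000] = [8.2500 -7.5000; -7.5000 46.0000]
BᵀPA = [-2.0000 -2.5000; 6.0000 30.0000]
K = S⁻¹·BᵀPA = [-0.1454 0.3403; 0.1067 0.7077]
A−BK = [-0.0681 0.2444; -0.2049 0.5541]
AᵀP(A−BK) = [0.0688 -0.0654; -0.0654 0.8710]
P' = Q + AᵀP(A−BK) = [8.0688 -3.0654; -3.0654 3.1210]
tr(P') = 11.1899


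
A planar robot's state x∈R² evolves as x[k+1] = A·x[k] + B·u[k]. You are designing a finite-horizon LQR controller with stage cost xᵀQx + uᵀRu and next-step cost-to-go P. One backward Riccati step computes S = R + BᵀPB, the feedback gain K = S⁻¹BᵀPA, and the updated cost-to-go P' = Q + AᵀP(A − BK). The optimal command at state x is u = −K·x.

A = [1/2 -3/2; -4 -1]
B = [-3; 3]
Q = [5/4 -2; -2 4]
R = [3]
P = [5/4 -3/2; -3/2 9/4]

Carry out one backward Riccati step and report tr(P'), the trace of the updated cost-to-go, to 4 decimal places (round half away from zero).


8.8643

BᵀP = [-8.2500 11.2500]
S = R + BᵀPB = [3] + [58.5000] = [61.5000]
BᵀPA = [-49.1250 1.1250]
K = S⁻¹·BᵀPA = [-0.7988 0.0183]
A−BK = [-1.8963 -1.4451; -1.6037 -1.0549]
AᵀP(A−BK) = [3.0724 0.7111; 0.7111 0.5419]
P' = Q + AᵀP(A−BK) = [4.3224 -1.2889; -1.2889 4.5419]
tr(P') = 8.8643


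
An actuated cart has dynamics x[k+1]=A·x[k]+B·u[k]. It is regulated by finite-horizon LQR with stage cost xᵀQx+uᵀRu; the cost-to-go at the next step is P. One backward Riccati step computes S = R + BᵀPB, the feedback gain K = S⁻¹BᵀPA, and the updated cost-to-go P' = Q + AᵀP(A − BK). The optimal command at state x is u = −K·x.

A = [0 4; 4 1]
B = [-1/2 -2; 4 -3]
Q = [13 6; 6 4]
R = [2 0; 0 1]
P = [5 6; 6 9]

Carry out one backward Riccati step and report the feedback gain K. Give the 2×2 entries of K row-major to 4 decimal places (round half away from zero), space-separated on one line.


BᵀP = [21.5000 33.0000; -28.0000 -39.0000]
S = R + BᵀPB = [2 0; 0 1] + [121.2500 -142.0000; -142.0000 173.0000] = [123.2500 -142.0000; -142.0000 174.0000]
BᵀPA = [132.0000 119.0000; -156.0000 -151.0000]
K = S⁻¹·BᵀPA = [0.6368 -0.5743; -0.3769 -1.3365]
A−BK = [-0.4354 1.0398; 0.3223 -0.7123]
AᵀP(A−BK) = [1.1518 -0.6859; -0.6859 3.5304]
P' = Q + AᵀP(A−BK) = [14.1518 5.3141; 5.3141 7.5304]
tr(P') = 21.6822

0.6368 -0.5743 -0.3769 -1.3365


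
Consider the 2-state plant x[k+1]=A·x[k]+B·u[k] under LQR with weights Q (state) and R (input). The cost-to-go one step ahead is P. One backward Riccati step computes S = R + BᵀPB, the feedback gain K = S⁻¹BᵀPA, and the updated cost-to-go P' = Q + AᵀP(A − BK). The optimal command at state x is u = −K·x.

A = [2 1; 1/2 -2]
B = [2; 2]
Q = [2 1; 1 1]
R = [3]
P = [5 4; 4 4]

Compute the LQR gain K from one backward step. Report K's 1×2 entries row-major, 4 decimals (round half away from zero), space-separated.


0.6197 -0.1972

BᵀP = [18.0000 16.0000]
S = R + BᵀPB = [3] + [68.0000] = [71.0000]
BᵀPA = [44.0000 -14.0000]
K = S⁻¹·BᵀPA = [0.6197 -0.1972]
A−BK = [0.7606 1.3944; -0.7394 -1.6056]
AᵀP(A−BK) = [1.7324 0.6761; 0.6761 2.2394]
P' = Q + AᵀP(A−BK) = [3.7324 1.6761; 1.6761 3.2394]
tr(P') = 6.9718


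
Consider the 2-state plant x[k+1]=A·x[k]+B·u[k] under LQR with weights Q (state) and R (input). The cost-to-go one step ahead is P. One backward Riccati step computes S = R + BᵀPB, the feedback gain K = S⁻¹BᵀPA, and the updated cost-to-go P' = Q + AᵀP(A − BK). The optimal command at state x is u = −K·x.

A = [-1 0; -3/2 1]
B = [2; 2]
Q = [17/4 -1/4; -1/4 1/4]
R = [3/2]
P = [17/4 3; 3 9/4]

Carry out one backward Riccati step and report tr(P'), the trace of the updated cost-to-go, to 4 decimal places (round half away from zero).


5.1535

BᵀP = [14.5000 10.5000]
S = R + BᵀPB = [3/2] + [50.0000] = [51.5000]
BᵀPA = [-30.2500 10.5000]
K = S⁻¹·BᵀPA = [-0.5874 0.2039]
A−BK = [0.1748 -0.4078; -0.3252 0.5922]
AᵀP(A−BK) = [0.5443 -0.2075; -0.2075 0.1092]
P' = Q + AᵀP(A−BK) = [4.7943 -0.4575; -0.4575 0.3592]
tr(P') = 5.1535


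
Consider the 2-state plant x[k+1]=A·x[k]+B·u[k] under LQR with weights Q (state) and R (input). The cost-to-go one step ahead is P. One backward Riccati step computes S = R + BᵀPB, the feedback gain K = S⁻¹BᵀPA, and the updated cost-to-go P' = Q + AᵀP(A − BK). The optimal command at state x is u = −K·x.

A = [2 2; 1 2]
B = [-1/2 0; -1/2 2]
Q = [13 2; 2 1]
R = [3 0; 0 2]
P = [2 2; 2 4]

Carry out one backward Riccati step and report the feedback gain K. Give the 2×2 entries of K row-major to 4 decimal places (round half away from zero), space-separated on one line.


BᵀP = [-2.0000 -3.0000; 4.0000 8.0000]
S = R + BᵀPB = [3 0; 0 2] + [2.5000 -6.0000; -6.0000 16.0000] = [5.5000 -6.0000; -6.0000 18.0000]
BᵀPA = [-7.0000 -10.0000; 16.0000 24.0000]
K = S⁻¹·BᵀPA = [-0.4762 -0.5714; 0.7302 1.1429]
A−BK = [1.7619 1.7143; -0.6984 -0.5714]
AᵀP(A−BK) = [4.9841 5.7143; 5.7143 6.8571]
P' = Q + AᵀP(A−BK) = [17.9841 7.7143; 7.7143 7.8571]
tr(P') = 25.8413

-0.4762 -0.5714 0.7302 1.1429


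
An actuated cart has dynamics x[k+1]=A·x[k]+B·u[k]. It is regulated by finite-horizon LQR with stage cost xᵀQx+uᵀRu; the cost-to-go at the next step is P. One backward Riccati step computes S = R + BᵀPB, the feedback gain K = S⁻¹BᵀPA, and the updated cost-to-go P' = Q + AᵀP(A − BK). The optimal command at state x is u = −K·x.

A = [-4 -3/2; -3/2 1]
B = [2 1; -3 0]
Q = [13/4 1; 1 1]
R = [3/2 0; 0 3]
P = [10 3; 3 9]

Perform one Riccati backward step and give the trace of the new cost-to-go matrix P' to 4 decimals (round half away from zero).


61.7119

BᵀP = [11.0000 -21.0000; 10.0000 3.0000]
S = R + BᵀPB = [3/2 0; 0 3] + [85.0000 11.0000; 11.0000 10.0000] = [86.5000 11.0000; 11.0000 13.0000]
BᵀPA = [-12.5000 -37.5000; -44.5000 -12.0000]
K = S⁻¹·BᵀPA = [0.3259 -0.3543; -3.6988 -0.6233]
A−BK = [-0.9529 -0.1682; -0.5224 -0.0628]
AᵀP(A−BK) = [55.7265 9.0841; 9.0841 1.7354]
P' = Q + AᵀP(A−BK) = [58.9765 10.0841; 10.0841 2.7354]
tr(P') = 61.7119


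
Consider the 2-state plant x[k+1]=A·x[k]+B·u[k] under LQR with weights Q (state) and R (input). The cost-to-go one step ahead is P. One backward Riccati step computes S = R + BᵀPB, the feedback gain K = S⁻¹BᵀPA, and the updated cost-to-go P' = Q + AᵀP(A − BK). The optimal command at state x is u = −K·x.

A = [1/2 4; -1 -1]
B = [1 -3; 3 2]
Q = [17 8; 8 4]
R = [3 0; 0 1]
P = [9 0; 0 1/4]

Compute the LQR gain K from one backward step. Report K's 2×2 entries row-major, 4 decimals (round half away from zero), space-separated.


BᵀP = [9.0000 0.7500; -27.0000 0.5000]
S = R + BᵀPB = [3 0; 0 1] + [11.2500 -25.5000; -25.5000 82.0000] = [14.2500 -25.5000; -25.5000 83.0000]
BᵀPA = [3.7500 35.2500; -14.0000 -108.5000]
K = S⁻¹·BᵀPA = [-0.0859 0.2986; -0.1951 -1.2155]
A−BK = [0.0007 0.0549; -0.3521 0.5352]
AᵀP(A−BK) = [0.0912 0.1134; 0.1134 1.8437]
P' = Q + AᵀP(A−BK) = [17.0912 8.1134; 8.1134 5.8437]
tr(P') = 22.9349

-0.0859 0.2986 -0.1951 -1.2155
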